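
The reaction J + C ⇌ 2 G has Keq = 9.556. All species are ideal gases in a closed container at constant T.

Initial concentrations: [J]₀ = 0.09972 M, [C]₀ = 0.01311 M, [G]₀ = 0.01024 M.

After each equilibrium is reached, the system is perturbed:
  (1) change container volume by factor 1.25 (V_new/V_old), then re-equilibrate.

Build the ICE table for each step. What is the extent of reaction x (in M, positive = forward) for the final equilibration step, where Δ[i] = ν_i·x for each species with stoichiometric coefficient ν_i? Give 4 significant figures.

Q₀ = 0.08021 vs Keq = 9.556 ⇒ Q<K, forward
Step 1:
                  J         C         G
  I         0.09972   0.01311   0.01024
  C        -0.01175  -0.01175   0.02351
  E         0.08797  0.001355   0.03375
  solve Keq expr → x = 0.01175; check Q = 9.556
Then change container volume by factor 1.25 (V_new/V_old).
Step 2:
                  J         C         G
  I         0.07037  0.001084     0.027
  C               0         0         0
  E         0.07037  0.001084     0.027
  solve Keq expr → x = 0; check Q = 9.556

x = 0 M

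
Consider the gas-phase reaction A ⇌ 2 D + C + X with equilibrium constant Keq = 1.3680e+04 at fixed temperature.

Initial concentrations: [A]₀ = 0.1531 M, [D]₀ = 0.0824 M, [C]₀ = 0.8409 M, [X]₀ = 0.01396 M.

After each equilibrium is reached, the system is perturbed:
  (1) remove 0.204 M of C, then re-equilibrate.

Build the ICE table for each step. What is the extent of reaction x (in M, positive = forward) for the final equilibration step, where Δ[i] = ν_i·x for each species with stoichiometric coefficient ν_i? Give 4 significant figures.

Q₀ = 5.2061e-04 vs Keq = 1.3680e+04 ⇒ Q<K, forward
Step 1:
                    A           D           C           X
  I            0.1531      0.0824      0.8409     0.01396
  C           -0.1531      0.3062      0.1531      0.1531
  E        1.8330e-06      0.3886       0.994      0.1671
  solve Keq expr → x = 0.1531; check Q = 1.3680e+04
Then remove 0.204 M of C.
Step 2:
                    A           D           C           X
  I        1.8330e-06      0.3886        0.79      0.1671
  C       -3.7618e-07  7.5236e-07  3.7618e-07  3.7618e-07
  E        1.4568e-06      0.3886        0.79      0.1671
  solve Keq expr → x = 3.7618e-07; check Q = 1.3680e+04

x = 3.7618e-07 M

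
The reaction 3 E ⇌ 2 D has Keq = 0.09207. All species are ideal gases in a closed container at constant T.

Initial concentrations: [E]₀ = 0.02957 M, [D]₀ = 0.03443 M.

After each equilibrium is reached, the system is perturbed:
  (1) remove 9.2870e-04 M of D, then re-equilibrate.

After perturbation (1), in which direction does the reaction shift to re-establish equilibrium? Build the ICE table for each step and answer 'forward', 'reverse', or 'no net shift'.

Q₀ = 45.85 vs Keq = 0.09207 ⇒ Q>K, reverse
Step 1:
                    E           D
  init        0.02957     0.03443
  Δ           0.04279    -0.02852
  eq          0.07236    0.005906
  solve Keq expr → x = -0.01426; check Q = 0.09207
Then remove 9.2870e-04 M of D.
Step 2:
                    E           D
  init        0.07236    0.004977
  Δ         -0.001178  7.8511e-04
  eq          0.07118    0.005762
  solve Keq expr → x = 3.9255e-04; check Q = 0.09207

Direction: forward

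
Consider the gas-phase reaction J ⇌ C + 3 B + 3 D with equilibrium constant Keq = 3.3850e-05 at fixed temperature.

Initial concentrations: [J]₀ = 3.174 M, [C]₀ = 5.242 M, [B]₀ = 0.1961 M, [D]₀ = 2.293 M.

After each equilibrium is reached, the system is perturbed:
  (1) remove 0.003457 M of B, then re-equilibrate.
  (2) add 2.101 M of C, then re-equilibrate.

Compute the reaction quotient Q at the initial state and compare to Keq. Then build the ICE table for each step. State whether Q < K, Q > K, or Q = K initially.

Q₀ = 0.1502; Q > K (proceeds reverse)

Q₀ = 0.1502 vs Keq = 3.3850e-05 ⇒ Q>K, reverse
Step 1:
                   J          C          B          D
  Initial      3.174      5.242     0.1961      2.293
  Change       0.061     -0.061     -0.183     -0.183
  Equil        3.235      5.181     0.0131       2.11
  solve Keq expr → x = -0.061; check Q = 3.3850e-05
Then remove 0.003457 M of B.
Step 2:
                   J          C          B          D
  Initial      3.235      5.181   0.009647       2.11
  Change   -0.001144   0.001144   0.003433   0.003433
  Equil        3.234      5.182    0.01308      2.113
  solve Keq expr → x = 0.001144; check Q = 3.3850e-05
Then add 2.101 M of C.
Step 3:
                   J          C          B          D
  Initial      3.234      7.283    0.01308      2.113
  Change  4.6476e-04 -4.6476e-04  -0.001394  -0.001394
  Equil        3.234      7.283    0.01169      2.112
  solve Keq expr → x = -4.6476e-04; check Q = 3.3850e-05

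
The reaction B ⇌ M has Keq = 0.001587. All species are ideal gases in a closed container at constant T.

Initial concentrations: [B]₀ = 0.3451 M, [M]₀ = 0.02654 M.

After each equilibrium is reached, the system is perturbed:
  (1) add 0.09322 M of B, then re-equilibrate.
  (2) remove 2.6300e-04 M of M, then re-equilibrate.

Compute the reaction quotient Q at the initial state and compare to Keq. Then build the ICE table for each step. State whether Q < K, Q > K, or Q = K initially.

Q₀ = 0.07691 vs Keq = 0.001587 ⇒ Q>K, reverse
Step 1:
                  B         M
  Initial    0.3451   0.02654
  Change    0.02595  -0.02595
  Equil      0.3711 5.8886e-04
  solve Keq expr → x = -0.02595; check Q = 0.001587
Then add 0.09322 M of B.
Step 2:
                  B         M
  Initial    0.4643 5.8886e-04
  Change  -1.4771e-04 1.4771e-04
  Equil      0.4641 7.3656e-04
  solve Keq expr → x = 1.4771e-04; check Q = 0.001587
Then remove 2.6300e-04 M of M.
Step 3:
                  B         M
  Initial    0.4641 4.7356e-04
  Change  -2.6258e-04 2.6258e-04
  Equil      0.4639 7.3615e-04
  solve Keq expr → x = 2.6258e-04; check Q = 0.001587

Q₀ = 0.07691; Q > K (proceeds reverse)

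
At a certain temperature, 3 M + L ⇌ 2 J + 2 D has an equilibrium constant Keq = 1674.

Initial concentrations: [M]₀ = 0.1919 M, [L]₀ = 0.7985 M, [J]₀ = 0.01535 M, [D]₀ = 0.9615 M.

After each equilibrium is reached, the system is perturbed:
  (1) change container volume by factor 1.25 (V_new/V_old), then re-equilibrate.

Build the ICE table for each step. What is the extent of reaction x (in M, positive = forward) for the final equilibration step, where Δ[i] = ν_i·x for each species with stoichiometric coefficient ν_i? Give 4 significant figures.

Q₀ = 0.0386 vs Keq = 1674 ⇒ Q<K, forward
Step 1:
                  M         L         J         D
  init       0.1919    0.7985   0.01535    0.9615
  Δ         -0.1673  -0.05576    0.1115    0.1115
  eq        0.02461    0.7427    0.1269     1.073
  solve Keq expr → x = 0.05576; check Q = 1674
Then change container volume by factor 1.25 (V_new/V_old).
Step 2:
                  M         L         J         D
  init      0.01969    0.5942    0.1015    0.8584
  Δ               0         0         0         0
  eq        0.01969    0.5942    0.1015    0.8584
  solve Keq expr → x = 0; check Q = 1674

x = 0 M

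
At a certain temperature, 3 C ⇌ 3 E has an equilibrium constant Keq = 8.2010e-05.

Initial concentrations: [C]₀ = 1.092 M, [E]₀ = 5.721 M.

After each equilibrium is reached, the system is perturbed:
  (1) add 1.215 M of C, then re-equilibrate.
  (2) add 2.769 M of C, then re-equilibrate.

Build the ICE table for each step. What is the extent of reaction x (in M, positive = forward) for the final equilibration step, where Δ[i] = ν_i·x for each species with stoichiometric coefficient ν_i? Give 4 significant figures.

x = 0.03843 M

Q₀ = 143.8 vs Keq = 8.2010e-05 ⇒ Q>K, reverse
Step 1:
                  C         E
  I           1.092     5.721
  C           5.437    -5.437
  E           6.529    0.2837
  solve Keq expr → x = -1.812; check Q = 8.2010e-05
Then add 1.215 M of C.
Step 2:
                  C         E
  I           7.744    0.2837
  C        -0.05059   0.05059
  E           7.694    0.3343
  solve Keq expr → x = 0.01686; check Q = 8.2010e-05
Then add 2.769 M of C.
Step 3:
                  C         E
  I           10.46    0.3343
  C         -0.1153    0.1153
  E           10.35    0.4496
  solve Keq expr → x = 0.03843; check Q = 8.2010e-05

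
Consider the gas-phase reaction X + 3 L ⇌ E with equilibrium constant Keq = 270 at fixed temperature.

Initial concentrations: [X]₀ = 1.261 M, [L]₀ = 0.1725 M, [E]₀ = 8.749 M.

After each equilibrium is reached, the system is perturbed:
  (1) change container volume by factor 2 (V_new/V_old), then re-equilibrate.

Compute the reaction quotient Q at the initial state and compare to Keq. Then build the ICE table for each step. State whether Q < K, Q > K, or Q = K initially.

Q₀ = 1352 vs Keq = 270 ⇒ Q>K, reverse
Step 1:
                    X           L           E
  I             1.261      0.1725       8.749
  C           0.03971      0.1191    -0.03971
  E             1.301      0.2916       8.709
  solve Keq expr → x = -0.03971; check Q = 270
Then change container volume by factor 2 (V_new/V_old).
Step 2:
                    X           L           E
  I            0.6504      0.1458       4.355
  C           0.04607      0.1382    -0.04607
  E            0.6964       0.284       4.309
  solve Keq expr → x = -0.04607; check Q = 270

Q₀ = 1352; Q > K (proceeds reverse)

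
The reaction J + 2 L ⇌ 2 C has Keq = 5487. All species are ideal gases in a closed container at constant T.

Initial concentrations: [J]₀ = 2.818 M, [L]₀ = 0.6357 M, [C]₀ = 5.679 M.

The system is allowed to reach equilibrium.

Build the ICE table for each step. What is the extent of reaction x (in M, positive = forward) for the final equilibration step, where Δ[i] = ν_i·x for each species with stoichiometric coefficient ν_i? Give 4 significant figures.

Q₀ = 28.32 vs Keq = 5487 ⇒ Q<K, forward
Step 1:
                  J         L         C
  Initial     2.818    0.6357     5.679
  Change    -0.2913   -0.5825    0.5825
  Equil       2.527   0.05318     6.262
  solve Keq expr → x = 0.2913; check Q = 5487

x = 0.2913 M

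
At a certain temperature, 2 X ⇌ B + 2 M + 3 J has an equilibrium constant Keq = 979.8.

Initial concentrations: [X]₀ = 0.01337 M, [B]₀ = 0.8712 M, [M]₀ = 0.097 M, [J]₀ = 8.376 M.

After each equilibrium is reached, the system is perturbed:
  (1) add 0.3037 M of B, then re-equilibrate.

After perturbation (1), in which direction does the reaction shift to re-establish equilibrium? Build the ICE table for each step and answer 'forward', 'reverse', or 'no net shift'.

Direction: reverse

Q₀ = 2.6947e+04 vs Keq = 979.8 ⇒ Q>K, reverse
Step 1:
                   X          B          M          J
  init       0.01337     0.8712      0.097      8.376
  Δ          0.03245   -0.01623   -0.03245   -0.04868
  eq         0.04582      0.855    0.06455      8.327
  solve Keq expr → x = -0.01623; check Q = 979.8
Then add 0.3037 M of B.
Step 2:
                   X          B          M          J
  init       0.04582      1.159    0.06455      8.327
  Δ         0.004064  -0.002032  -0.004064  -0.006096
  eq         0.04988      1.157    0.06049      8.321
  solve Keq expr → x = -0.002032; check Q = 979.8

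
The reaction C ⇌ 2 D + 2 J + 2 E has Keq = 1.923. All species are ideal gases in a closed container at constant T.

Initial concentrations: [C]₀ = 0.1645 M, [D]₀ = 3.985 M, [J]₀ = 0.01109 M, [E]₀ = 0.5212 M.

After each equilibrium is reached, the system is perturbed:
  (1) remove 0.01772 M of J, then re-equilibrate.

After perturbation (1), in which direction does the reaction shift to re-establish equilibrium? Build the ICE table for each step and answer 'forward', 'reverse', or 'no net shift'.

Q₀ = 0.003225 vs Keq = 1.923 ⇒ Q<K, forward
Step 1:
                    C           D           J           E
  I            0.1645       3.985     0.01109      0.5212
  C          -0.07154      0.1431      0.1431      0.1431
  E           0.09296       4.128      0.1542      0.6643
  solve Keq expr → x = 0.07154; check Q = 1.923
Then remove 0.01772 M of J.
Step 2:
                    C           D           J           E
  I           0.09296       4.128      0.1365      0.6643
  C         -0.005279     0.01056     0.01056     0.01056
  E           0.08768       4.139       0.147      0.6748
  solve Keq expr → x = 0.005279; check Q = 1.923

Direction: forward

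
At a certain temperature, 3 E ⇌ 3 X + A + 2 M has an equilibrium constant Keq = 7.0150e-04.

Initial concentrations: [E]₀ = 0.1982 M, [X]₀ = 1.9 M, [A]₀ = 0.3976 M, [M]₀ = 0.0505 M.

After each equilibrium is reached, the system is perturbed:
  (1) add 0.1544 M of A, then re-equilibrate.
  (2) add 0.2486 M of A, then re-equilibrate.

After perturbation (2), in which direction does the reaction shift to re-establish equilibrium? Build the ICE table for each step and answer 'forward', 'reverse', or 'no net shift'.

Q₀ = 0.8933 vs Keq = 7.0150e-04 ⇒ Q>K, reverse
Step 1:
                  E         X         A         M
  init       0.1982       1.9    0.3976    0.0505
  Δ         0.07205  -0.07205  -0.02402  -0.04804
  eq         0.2703     1.828    0.3736  0.002463
  solve Keq expr → x = -0.02402; check Q = 7.0150e-04
Then add 0.1544 M of A.
Step 2:
                  E         X         A         M
  init       0.2703     1.828     0.528  0.002463
  Δ       5.7494e-04 -5.7494e-04 -1.9165e-04 -3.8329e-04
  eq         0.2708     1.827    0.5278   0.00208
  solve Keq expr → x = -1.9165e-04; check Q = 7.0150e-04
Then add 0.2486 M of A.
Step 3:
                  E         X         A         M
  init       0.2708     1.827    0.7764   0.00208
  Δ       5.3848e-04 -5.3848e-04 -1.7949e-04 -3.5898e-04
  eq         0.2714     1.827    0.7762  0.001721
  solve Keq expr → x = -1.7949e-04; check Q = 7.0150e-04

Direction: reverse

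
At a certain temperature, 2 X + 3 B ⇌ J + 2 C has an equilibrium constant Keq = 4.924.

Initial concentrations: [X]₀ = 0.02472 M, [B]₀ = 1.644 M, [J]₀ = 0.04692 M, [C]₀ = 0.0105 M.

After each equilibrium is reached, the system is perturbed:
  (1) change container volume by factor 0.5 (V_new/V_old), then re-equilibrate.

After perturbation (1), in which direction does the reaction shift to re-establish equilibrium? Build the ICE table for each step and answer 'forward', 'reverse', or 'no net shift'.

Q₀ = 0.001905 vs Keq = 4.924 ⇒ Q<K, forward
Step 1:
                   X          B          J          C
  Initial    0.02472      1.644    0.04692     0.0105
  Change    -0.02294   -0.03441    0.01147    0.02294
  Equil     0.001783       1.61    0.05839    0.03344
  solve Keq expr → x = 0.01147; check Q = 4.924
Then change container volume by factor 0.5 (V_new/V_old).
Step 2:
                   X          B          J          C
  Initial   0.003566      3.219     0.1168    0.06687
  Change   -0.001728  -0.002592 8.6399e-04   0.001728
  Equil     0.001838      3.217     0.1176     0.0686
  solve Keq expr → x = 8.6399e-04; check Q = 4.924

Direction: forward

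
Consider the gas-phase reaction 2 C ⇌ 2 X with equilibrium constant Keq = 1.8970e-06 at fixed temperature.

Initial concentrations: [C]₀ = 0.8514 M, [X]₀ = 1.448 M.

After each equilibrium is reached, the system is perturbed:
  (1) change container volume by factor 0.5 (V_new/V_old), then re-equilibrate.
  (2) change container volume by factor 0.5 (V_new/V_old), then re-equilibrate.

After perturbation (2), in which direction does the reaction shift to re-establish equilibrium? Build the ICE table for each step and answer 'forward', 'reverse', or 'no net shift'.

Q₀ = 2.892 vs Keq = 1.8970e-06 ⇒ Q>K, reverse
Step 1:
                  C         X
  Initial    0.8514     1.448
  Change      1.445    -1.445
  Equil       2.296  0.003163
  solve Keq expr → x = -0.7224; check Q = 1.8970e-06
Then change container volume by factor 0.5 (V_new/V_old).
Step 2:
                  C         X
  Initial     4.592  0.006325
  Change          0         0
  Equil       4.592  0.006325
  solve Keq expr → x = 0; check Q = 1.8970e-06
Then change container volume by factor 0.5 (V_new/V_old).
Step 3:
                  C         X
  Initial     9.185   0.01265
  Change          0         0
  Equil       9.185   0.01265
  solve Keq expr → x = 0; check Q = 1.8970e-06

Direction: no net shift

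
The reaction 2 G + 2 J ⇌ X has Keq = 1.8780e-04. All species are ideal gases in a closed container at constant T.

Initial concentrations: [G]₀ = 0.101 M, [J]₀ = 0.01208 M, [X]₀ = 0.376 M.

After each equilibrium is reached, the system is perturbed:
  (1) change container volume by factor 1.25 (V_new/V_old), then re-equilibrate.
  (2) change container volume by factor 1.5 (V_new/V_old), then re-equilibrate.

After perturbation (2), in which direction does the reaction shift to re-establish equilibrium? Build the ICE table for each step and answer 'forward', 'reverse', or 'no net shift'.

Q₀ = 2.5259e+05 vs Keq = 1.8780e-04 ⇒ Q>K, reverse
Step 1:
                   G          J          X
  I            0.101    0.01208      0.376
  C           0.7518     0.7518    -0.3759
  E           0.8528     0.7639 7.9713e-05
  solve Keq expr → x = -0.3759; check Q = 1.8780e-04
Then change container volume by factor 1.25 (V_new/V_old).
Step 2:
                   G          J          X
  I           0.6823     0.6111 6.3770e-05
  C       6.2214e-05 6.2214e-05 -3.1107e-05
  E           0.6823     0.6112 3.2663e-05
  solve Keq expr → x = -3.1107e-05; check Q = 1.8780e-04
Then change container volume by factor 1.5 (V_new/V_old).
Step 3:
                   G          J          X
  I           0.4549     0.4075 2.1775e-05
  C       3.0643e-05 3.0643e-05 -1.5322e-05
  E           0.4549     0.4075 6.4538e-06
  solve Keq expr → x = -1.5322e-05; check Q = 1.8780e-04

Direction: reverse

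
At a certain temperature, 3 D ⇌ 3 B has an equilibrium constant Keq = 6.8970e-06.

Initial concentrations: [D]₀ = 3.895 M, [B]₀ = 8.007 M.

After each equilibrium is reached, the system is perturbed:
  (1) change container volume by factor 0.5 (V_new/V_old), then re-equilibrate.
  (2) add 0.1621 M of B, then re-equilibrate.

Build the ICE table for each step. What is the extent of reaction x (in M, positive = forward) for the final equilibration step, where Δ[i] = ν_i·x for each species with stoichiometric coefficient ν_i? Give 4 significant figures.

Q₀ = 8.687 vs Keq = 6.8970e-06 ⇒ Q>K, reverse
Step 1:
                  D         B
  init        3.895     8.007
  Δ           7.785    -7.785
  eq          11.68    0.2223
  solve Keq expr → x = -2.595; check Q = 6.8970e-06
Then change container volume by factor 0.5 (V_new/V_old).
Step 2:
                  D         B
  init        23.36    0.4446
  Δ               0         0
  eq          23.36    0.4446
  solve Keq expr → x = 0; check Q = 6.8970e-06
Then add 0.1621 M of B.
Step 3:
                  D         B
  init        23.36    0.6067
  Δ          0.1591   -0.1591
  eq          23.52    0.4477
  solve Keq expr → x = -0.05302; check Q = 6.8970e-06

x = -0.05302 M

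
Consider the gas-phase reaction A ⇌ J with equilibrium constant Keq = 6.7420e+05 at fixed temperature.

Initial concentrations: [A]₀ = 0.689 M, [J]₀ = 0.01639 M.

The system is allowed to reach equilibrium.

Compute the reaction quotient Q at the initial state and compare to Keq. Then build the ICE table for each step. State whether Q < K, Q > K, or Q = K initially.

Q₀ = 0.02379 vs Keq = 6.7420e+05 ⇒ Q<K, forward
Step 1:
                   A          J
  I            0.689    0.01639
  C           -0.689      0.689
  E       1.0463e-06     0.7054
  solve Keq expr → x = 0.689; check Q = 6.7420e+05

Q₀ = 0.02379; Q < K (proceeds forward)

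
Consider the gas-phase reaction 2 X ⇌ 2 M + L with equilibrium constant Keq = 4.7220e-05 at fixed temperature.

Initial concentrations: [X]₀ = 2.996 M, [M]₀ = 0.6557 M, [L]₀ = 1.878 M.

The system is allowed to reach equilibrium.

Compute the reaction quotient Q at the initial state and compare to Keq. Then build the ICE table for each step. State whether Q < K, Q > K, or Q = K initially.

Q₀ = 0.08995; Q > K (proceeds reverse)

Q₀ = 0.08995 vs Keq = 4.7220e-05 ⇒ Q>K, reverse
Step 1:
                   X          M          L
  I            2.996     0.6557      1.878
  C           0.6357    -0.6357    -0.3179
  E            3.632    0.01998       1.56
  solve Keq expr → x = -0.3179; check Q = 4.7220e-05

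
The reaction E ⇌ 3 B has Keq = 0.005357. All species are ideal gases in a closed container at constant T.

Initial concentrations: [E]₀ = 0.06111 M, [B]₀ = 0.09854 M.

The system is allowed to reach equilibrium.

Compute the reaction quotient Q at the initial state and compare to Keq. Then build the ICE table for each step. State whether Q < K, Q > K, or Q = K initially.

Q₀ = 0.01566 vs Keq = 0.005357 ⇒ Q>K, reverse
Step 1:
                  E         B
  init      0.06111   0.09854
  Δ        0.008818  -0.02645
  eq        0.06993   0.07209
  solve Keq expr → x = -0.008818; check Q = 0.005357

Q₀ = 0.01566; Q > K (proceeds reverse)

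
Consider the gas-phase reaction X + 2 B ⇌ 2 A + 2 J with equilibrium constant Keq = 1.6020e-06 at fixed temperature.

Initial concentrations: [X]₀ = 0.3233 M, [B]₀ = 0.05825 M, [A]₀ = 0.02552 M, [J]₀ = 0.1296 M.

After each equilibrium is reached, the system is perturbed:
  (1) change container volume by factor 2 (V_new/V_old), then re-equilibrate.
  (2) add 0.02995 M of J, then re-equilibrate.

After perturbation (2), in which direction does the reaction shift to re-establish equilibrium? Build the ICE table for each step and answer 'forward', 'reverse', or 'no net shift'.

Q₀ = 0.009972 vs Keq = 1.6020e-06 ⇒ Q>K, reverse
Step 1:
                    X           B           A           J
  init         0.3233     0.05825     0.02552      0.1296
  Δ           0.01247     0.02494    -0.02494    -0.02494
  eq           0.3358     0.08319  5.8293e-04      0.1047
  solve Keq expr → x = -0.01247; check Q = 1.6020e-06
Then change container volume by factor 2 (V_new/V_old).
Step 2:
                    X           B           A           J
  init         0.1679     0.04159  2.9146e-04     0.05233
  Δ       -5.9276e-05 -1.1855e-04  1.1855e-04  1.1855e-04
  eq           0.1678     0.04147  4.1002e-04     0.05245
  solve Keq expr → x = 5.9276e-05; check Q = 1.6020e-06
Then add 0.02995 M of J.
Step 3:
                    X           B           A           J
  init         0.1678     0.04147  4.1002e-04      0.0824
  Δ        7.3786e-05  1.4757e-04 -1.4757e-04 -1.4757e-04
  eq           0.1679     0.04162  2.6244e-04     0.08225
  solve Keq expr → x = -7.3786e-05; check Q = 1.6020e-06

Direction: reverse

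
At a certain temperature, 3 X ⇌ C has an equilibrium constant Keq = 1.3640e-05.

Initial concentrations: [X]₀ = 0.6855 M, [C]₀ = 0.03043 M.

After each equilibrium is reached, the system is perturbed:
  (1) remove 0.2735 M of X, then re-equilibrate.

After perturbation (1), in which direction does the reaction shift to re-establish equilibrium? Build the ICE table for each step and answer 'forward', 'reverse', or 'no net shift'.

Q₀ = 0.09447 vs Keq = 1.3640e-05 ⇒ Q>K, reverse
Step 1:
                   X          C
  I           0.6855    0.03043
  C          0.09127   -0.03042
  E           0.7768 6.3928e-06
  solve Keq expr → x = -0.03042; check Q = 1.3640e-05
Then remove 0.2735 M of X.
Step 2:
                   X          C
  I           0.5033 6.3928e-06
  C       1.3962e-05 -4.6540e-06
  E           0.5033 1.7388e-06
  solve Keq expr → x = -4.6540e-06; check Q = 1.3640e-05

Direction: reverse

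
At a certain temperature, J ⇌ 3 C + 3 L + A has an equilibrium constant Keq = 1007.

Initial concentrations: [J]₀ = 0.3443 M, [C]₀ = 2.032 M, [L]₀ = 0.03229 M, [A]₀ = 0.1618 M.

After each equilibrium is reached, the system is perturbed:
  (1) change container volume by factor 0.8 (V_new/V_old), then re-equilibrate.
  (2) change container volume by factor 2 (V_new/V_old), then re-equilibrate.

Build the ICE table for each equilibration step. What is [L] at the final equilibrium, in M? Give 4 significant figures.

Q₀ = 1.3274e-04 vs Keq = 1007 ⇒ Q<K, forward
Step 1:
                    J           C           L           A
  init         0.3443       2.032     0.03229      0.1618
  Δ           -0.3299      0.9897      0.9897      0.3299
  eq          0.01438       3.022       1.022      0.4917
  solve Keq expr → x = 0.3299; check Q = 1007
Then change container volume by factor 0.8 (V_new/V_old).
Step 2:
                    J           C           L           A
  init        0.01798       3.777       1.278      0.6146
  Δ           0.03049    -0.09146    -0.09146    -0.03049
  eq          0.04847       3.686       1.186      0.5842
  solve Keq expr → x = -0.03049; check Q = 1007
Then change container volume by factor 2 (V_new/V_old).
Step 3:
                    J           C           L           A
  init        0.02423       1.843       0.593      0.2921
  Δ          -0.02359     0.07077     0.07077     0.02359
  eq       6.4258e-04       1.914      0.6638      0.3157
  solve Keq expr → x = 0.02359; check Q = 1007

[L]_eq = 0.6638 M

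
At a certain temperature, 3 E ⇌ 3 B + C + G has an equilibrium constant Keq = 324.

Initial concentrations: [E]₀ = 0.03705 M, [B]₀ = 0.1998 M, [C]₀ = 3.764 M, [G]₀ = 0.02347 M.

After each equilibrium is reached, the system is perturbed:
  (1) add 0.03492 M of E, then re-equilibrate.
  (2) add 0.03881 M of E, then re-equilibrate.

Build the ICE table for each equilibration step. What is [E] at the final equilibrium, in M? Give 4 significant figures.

[E]_eq = 0.02431 M

Q₀ = 13.85 vs Keq = 324 ⇒ Q<K, forward
Step 1:
                  E         B         C         G
  I         0.03705    0.1998     3.764   0.02347
  C        -0.02137   0.02137  0.007124  0.007124
  E         0.01568    0.2212     3.771   0.03059
  solve Keq expr → x = 0.007124; check Q = 324
Then add 0.03492 M of E.
Step 2:
                  E         B         C         G
  I          0.0506    0.2212     3.771   0.03059
  C         -0.0309    0.0309    0.0103    0.0103
  E          0.0197    0.2521     3.781   0.04089
  solve Keq expr → x = 0.0103; check Q = 324
Then add 0.03881 M of E.
Step 3:
                  E         B         C         G
  I         0.05851    0.2521     3.781   0.04089
  C         -0.0342    0.0342    0.0114    0.0114
  E         0.02431    0.2863     3.793   0.05229
  solve Keq expr → x = 0.0114; check Q = 324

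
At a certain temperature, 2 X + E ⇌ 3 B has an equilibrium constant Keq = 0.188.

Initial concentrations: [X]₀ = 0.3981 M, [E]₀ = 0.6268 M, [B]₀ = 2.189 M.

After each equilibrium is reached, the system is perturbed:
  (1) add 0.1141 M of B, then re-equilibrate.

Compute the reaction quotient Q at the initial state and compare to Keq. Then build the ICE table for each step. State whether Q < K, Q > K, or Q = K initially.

Q₀ = 105.6; Q > K (proceeds reverse)

Q₀ = 105.6 vs Keq = 0.188 ⇒ Q>K, reverse
Step 1:
                   X          E          B
  init        0.3981     0.6268      2.189
  Δ           0.9713     0.4857     -1.457
  eq           1.369      1.112      0.732
  solve Keq expr → x = -0.4857; check Q = 0.188
Then add 0.1141 M of B.
Step 2:
                   X          E          B
  init         1.369      1.112     0.8461
  Δ          0.05805    0.02902   -0.08707
  eq           1.427      1.141      0.759
  solve Keq expr → x = -0.02902; check Q = 0.188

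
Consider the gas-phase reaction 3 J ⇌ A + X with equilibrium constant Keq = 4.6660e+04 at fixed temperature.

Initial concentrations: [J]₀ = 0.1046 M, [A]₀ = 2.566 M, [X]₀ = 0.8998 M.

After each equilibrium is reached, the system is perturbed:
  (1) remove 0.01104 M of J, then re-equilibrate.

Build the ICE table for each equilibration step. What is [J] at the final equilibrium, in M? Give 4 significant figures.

Q₀ = 2017 vs Keq = 4.6660e+04 ⇒ Q<K, forward
Step 1:
                  J         A         X
  init       0.1046     2.566    0.8998
  Δ        -0.06748   0.02249   0.02249
  eq        0.03712     2.588    0.9223
  solve Keq expr → x = 0.02249; check Q = 4.6660e+04
Then remove 0.01104 M of J.
Step 2:
                  J         A         X
  init      0.02608     2.588    0.9223
  Δ         0.01097 -0.003658 -0.003658
  eq        0.03706     2.585    0.9186
  solve Keq expr → x = -0.003658; check Q = 4.6660e+04

[J]_eq = 0.03706 M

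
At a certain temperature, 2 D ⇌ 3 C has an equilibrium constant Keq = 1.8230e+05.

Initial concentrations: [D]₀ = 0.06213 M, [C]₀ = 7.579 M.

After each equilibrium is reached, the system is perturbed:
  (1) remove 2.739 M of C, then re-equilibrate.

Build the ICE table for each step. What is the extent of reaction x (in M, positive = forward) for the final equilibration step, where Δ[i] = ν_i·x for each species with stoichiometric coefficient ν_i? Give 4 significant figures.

Q₀ = 1.1278e+05 vs Keq = 1.8230e+05 ⇒ Q<K, forward
Step 1:
                   D          C
  init       0.06213      7.579
  Δ         -0.01307    0.01961
  eq         0.04906      7.599
  solve Keq expr → x = 0.006536; check Q = 1.8230e+05
Then remove 2.739 M of C.
Step 2:
                   D          C
  init       0.04906       4.86
  Δ         -0.02369    0.03554
  eq         0.02537      4.895
  solve Keq expr → x = 0.01185; check Q = 1.8230e+05

x = 0.01185 M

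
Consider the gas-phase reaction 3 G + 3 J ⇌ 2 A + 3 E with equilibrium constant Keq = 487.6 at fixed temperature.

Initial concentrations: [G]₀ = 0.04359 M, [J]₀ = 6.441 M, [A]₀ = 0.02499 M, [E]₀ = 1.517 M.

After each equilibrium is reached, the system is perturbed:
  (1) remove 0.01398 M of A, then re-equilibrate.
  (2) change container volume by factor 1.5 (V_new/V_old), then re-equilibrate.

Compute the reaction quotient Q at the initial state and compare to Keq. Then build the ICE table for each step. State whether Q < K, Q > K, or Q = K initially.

Q₀ = 0.09851 vs Keq = 487.6 ⇒ Q<K, forward
Step 1:
                    G           J           A           E
  I           0.04359       6.441     0.02499       1.517
  C          -0.03933    -0.03933     0.02622     0.03933
  E           0.00426       6.402     0.05121       1.556
  solve Keq expr → x = 0.01311; check Q = 487.6
Then remove 0.01398 M of A.
Step 2:
                    G           J           A           E
  I           0.00426       6.402     0.03723       1.556
  C       -7.8137e-04 -7.8137e-04  5.2092e-04  7.8137e-04
  E          0.003478       6.401     0.03775       1.557
  solve Keq expr → x = 2.6046e-04; check Q = 487.6
Then change container volume by factor 1.5 (V_new/V_old).
Step 3:
                    G           J           A           E
  I          0.002319       4.267     0.02517       1.038
  C        3.1955e-04  3.1955e-04 -2.1303e-04 -3.1955e-04
  E          0.002638       4.268     0.02495       1.038
  solve Keq expr → x = -1.0652e-04; check Q = 487.6

Q₀ = 0.09851; Q < K (proceeds forward)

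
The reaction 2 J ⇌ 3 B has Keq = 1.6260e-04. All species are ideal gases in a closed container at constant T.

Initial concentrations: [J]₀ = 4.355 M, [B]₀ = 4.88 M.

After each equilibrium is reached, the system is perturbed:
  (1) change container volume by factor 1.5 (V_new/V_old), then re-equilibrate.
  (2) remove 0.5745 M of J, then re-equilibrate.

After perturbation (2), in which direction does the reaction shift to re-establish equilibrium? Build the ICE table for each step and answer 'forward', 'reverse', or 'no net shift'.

Direction: reverse

Q₀ = 6.127 vs Keq = 1.6260e-04 ⇒ Q>K, reverse
Step 1:
                    J           B
  I             4.355        4.88
  C             3.114      -4.671
  E             7.469      0.2086
  solve Keq expr → x = -1.557; check Q = 1.6260e-04
Then change container volume by factor 1.5 (V_new/V_old).
Step 2:
                    J           B
  I              4.98       0.139
  C          -0.01323     0.01984
  E             4.966      0.1589
  solve Keq expr → x = 0.006613; check Q = 1.6260e-04
Then remove 0.5745 M of J.
Step 3:
                    J           B
  I             4.392      0.1589
  C          0.008213    -0.01232
  E               4.4      0.1466
  solve Keq expr → x = -0.004106; check Q = 1.6260e-04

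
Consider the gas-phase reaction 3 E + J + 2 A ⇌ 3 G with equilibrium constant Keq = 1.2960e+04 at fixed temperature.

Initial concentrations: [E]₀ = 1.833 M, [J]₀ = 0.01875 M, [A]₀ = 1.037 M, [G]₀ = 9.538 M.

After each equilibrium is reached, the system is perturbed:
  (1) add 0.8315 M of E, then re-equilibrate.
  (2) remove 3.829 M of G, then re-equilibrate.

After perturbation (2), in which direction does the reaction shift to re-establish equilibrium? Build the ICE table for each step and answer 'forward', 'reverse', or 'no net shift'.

Direction: forward

Q₀ = 6988 vs Keq = 1.2960e+04 ⇒ Q<K, forward
Step 1:
                   E          J          A          G
  init         1.833    0.01875      1.037      9.538
  Δ         -0.02351  -0.007836   -0.01567    0.02351
  eq           1.809    0.01091      1.021      9.562
  solve Keq expr → x = 0.007836; check Q = 1.2960e+04
Then add 0.8315 M of E.
Step 2:
                   E          J          A          G
  init         2.641    0.01091      1.021      9.562
  Δ         -0.02156  -0.007188   -0.01438    0.02156
  eq           2.619   0.003726      1.007      9.583
  solve Keq expr → x = 0.007188; check Q = 1.2960e+04
Then remove 3.829 M of G.
Step 3:
                   E          J          A          G
  init         2.619   0.003726      1.007      5.754
  Δ        -0.008695  -0.002898  -0.005797   0.008695
  eq           2.611 8.2794e-04      1.001      5.763
  solve Keq expr → x = 0.002898; check Q = 1.2960e+04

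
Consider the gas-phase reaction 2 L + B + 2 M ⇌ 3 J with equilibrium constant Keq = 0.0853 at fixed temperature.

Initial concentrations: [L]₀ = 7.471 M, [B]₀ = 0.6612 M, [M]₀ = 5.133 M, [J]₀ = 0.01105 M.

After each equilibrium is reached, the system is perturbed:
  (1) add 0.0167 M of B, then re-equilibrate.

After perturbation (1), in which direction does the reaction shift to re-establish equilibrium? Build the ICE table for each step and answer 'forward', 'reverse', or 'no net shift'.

Q₀ = 1.3876e-09 vs Keq = 0.0853 ⇒ Q<K, forward
Step 1:
                  L         B         M         J
  Initial     7.471    0.6612     5.133   0.01105
  Change     -1.137   -0.5686    -1.137     1.706
  Equil       6.334   0.09261     3.996     1.717
  solve Keq expr → x = 0.5686; check Q = 0.0853
Then add 0.0167 M of B.
Step 2:
                  L         B         M         J
  Initial     6.334    0.1093     3.996     1.717
  Change   -0.02018  -0.01009  -0.02018   0.03027
  Equil       6.314   0.09922     3.976     1.747
  solve Keq expr → x = 0.01009; check Q = 0.0853

Direction: forward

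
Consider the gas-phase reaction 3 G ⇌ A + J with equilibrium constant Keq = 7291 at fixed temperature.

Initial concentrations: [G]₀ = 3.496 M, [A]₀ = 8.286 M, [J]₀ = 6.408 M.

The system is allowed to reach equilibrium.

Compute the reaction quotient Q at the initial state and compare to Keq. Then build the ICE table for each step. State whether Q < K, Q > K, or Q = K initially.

Q₀ = 1.243; Q < K (proceeds forward)

Q₀ = 1.243 vs Keq = 7291 ⇒ Q<K, forward
Step 1:
                   G          A          J
  init         3.496      8.286      6.408
  Δ           -3.283      1.094      1.094
  eq          0.2129       9.38      7.502
  solve Keq expr → x = 1.094; check Q = 7291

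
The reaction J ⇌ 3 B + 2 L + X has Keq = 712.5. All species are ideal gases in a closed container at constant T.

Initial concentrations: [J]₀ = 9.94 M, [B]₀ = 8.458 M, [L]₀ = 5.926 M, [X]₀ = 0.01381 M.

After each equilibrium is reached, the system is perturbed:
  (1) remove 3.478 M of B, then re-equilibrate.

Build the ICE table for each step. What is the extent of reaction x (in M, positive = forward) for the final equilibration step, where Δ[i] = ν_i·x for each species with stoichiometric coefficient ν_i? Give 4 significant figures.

x = 0.2868 M

Q₀ = 29.52 vs Keq = 712.5 ⇒ Q<K, forward
Step 1:
                    J           B           L           X
  I              9.94       8.458       5.926     0.01381
  C            -0.214      0.6419      0.4279       0.214
  E             9.726         9.1       6.354      0.2278
  solve Keq expr → x = 0.214; check Q = 712.5
Then remove 3.478 M of B.
Step 2:
                    J           B           L           X
  I             9.726       5.622       6.354      0.2278
  C           -0.2868      0.8603      0.5735      0.2868
  E             9.439       6.482       6.927      0.5145
  solve Keq expr → x = 0.2868; check Q = 712.5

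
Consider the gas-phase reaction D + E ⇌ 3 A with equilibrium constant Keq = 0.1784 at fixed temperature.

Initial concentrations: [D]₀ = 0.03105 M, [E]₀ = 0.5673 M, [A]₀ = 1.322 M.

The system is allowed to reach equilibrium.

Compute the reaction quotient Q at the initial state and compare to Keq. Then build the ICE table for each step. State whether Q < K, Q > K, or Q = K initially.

Q₀ = 131.2 vs Keq = 0.1784 ⇒ Q>K, reverse
Step 1:
                   D          E          A
  Initial    0.03105     0.5673      1.322
  Change      0.3144     0.3144    -0.9432
  Equil       0.3455     0.8817     0.3788
  solve Keq expr → x = -0.3144; check Q = 0.1784

Q₀ = 131.2; Q > K (proceeds reverse)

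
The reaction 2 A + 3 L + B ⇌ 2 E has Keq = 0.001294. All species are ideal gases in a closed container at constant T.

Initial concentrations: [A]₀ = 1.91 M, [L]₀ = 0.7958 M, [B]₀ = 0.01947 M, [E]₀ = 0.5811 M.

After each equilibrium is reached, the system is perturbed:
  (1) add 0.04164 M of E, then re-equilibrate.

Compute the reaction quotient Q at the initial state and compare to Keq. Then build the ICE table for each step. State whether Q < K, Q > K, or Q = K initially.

Q₀ = 9.433 vs Keq = 0.001294 ⇒ Q>K, reverse
Step 1:
                  A         L         B         E
  Initial      1.91    0.7958   0.01947    0.5811
  Change     0.4957    0.7435    0.2478   -0.4957
  Equil       2.406     1.539    0.2673   0.08544
  solve Keq expr → x = -0.2478; check Q = 0.001294
Then add 0.04164 M of E.
Step 2:
                  A         L         B         E
  Initial     2.406     1.539    0.2673    0.1271
  Change     0.0334   0.05009    0.0167   -0.0334
  Equil       2.439     1.589     0.284   0.09369
  solve Keq expr → x = -0.0167; check Q = 0.001294

Q₀ = 9.433; Q > K (proceeds reverse)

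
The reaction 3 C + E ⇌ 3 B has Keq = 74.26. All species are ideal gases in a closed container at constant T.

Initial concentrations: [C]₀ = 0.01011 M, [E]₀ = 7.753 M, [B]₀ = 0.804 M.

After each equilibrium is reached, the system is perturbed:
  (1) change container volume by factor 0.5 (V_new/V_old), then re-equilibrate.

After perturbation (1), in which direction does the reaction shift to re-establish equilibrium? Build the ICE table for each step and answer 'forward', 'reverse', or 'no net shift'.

Q₀ = 6.4870e+04 vs Keq = 74.26 ⇒ Q>K, reverse
Step 1:
                    C           E           B
  init        0.01011       7.753       0.804
  Δ           0.07716     0.02572    -0.07716
  eq          0.08727       7.779      0.7268
  solve Keq expr → x = -0.02572; check Q = 74.26
Then change container volume by factor 0.5 (V_new/V_old).
Step 2:
                    C           E           B
  init         0.1745       15.56       1.454
  Δ          -0.03285    -0.01095     0.03285
  eq           0.1417       15.55       1.487
  solve Keq expr → x = 0.01095; check Q = 74.26

Direction: forward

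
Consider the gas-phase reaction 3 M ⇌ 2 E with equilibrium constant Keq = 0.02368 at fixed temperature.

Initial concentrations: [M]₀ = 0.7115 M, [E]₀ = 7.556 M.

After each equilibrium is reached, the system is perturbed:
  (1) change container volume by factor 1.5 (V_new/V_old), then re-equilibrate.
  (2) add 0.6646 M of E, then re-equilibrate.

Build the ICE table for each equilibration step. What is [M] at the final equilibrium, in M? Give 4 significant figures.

[M]_eq = 5.802 M

Q₀ = 158.5 vs Keq = 0.02368 ⇒ Q>K, reverse
Step 1:
                    M           E
  init         0.7115       7.556
  Δ             6.688      -4.459
  eq            7.399       3.097
  solve Keq expr → x = -2.229; check Q = 0.02368
Then change container volume by factor 1.5 (V_new/V_old).
Step 2:
                    M           E
  init          4.933       2.065
  Δ            0.3191     -0.2127
  eq            5.252       1.852
  solve Keq expr → x = -0.1064; check Q = 0.02368
Then add 0.6646 M of E.
Step 3:
                    M           E
  init          5.252       2.517
  Δ            0.5496     -0.3664
  eq            5.802        2.15
  solve Keq expr → x = -0.1832; check Q = 0.02368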